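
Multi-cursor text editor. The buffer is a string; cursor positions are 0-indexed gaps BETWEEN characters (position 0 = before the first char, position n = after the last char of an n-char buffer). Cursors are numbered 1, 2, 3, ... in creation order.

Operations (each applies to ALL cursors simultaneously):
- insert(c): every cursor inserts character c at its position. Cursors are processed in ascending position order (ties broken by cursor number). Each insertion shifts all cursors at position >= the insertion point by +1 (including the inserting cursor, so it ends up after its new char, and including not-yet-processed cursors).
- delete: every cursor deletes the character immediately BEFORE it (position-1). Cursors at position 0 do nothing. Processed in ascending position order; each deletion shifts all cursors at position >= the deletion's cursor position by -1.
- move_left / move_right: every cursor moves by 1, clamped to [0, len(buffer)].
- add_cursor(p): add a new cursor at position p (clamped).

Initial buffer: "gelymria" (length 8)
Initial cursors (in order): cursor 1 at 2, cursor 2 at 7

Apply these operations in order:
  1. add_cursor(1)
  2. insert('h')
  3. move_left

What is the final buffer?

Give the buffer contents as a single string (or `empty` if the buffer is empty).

After op 1 (add_cursor(1)): buffer="gelymria" (len 8), cursors c3@1 c1@2 c2@7, authorship ........
After op 2 (insert('h')): buffer="ghehlymriha" (len 11), cursors c3@2 c1@4 c2@10, authorship .3.1.....2.
After op 3 (move_left): buffer="ghehlymriha" (len 11), cursors c3@1 c1@3 c2@9, authorship .3.1.....2.

Answer: ghehlymriha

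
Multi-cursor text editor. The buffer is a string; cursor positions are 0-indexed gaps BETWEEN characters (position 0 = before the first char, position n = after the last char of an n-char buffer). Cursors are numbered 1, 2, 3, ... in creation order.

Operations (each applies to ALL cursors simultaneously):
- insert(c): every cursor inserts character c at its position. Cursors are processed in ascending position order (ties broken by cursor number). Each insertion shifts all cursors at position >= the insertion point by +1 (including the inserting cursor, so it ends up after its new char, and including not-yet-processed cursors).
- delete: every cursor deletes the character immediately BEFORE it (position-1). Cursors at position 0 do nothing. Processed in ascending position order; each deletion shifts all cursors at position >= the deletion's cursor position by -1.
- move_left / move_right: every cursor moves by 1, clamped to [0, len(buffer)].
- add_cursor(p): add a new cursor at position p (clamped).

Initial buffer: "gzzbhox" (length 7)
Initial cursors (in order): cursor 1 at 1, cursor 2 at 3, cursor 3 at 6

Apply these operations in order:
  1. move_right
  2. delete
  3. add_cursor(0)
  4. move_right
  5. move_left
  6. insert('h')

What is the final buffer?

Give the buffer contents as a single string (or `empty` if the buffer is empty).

After op 1 (move_right): buffer="gzzbhox" (len 7), cursors c1@2 c2@4 c3@7, authorship .......
After op 2 (delete): buffer="gzho" (len 4), cursors c1@1 c2@2 c3@4, authorship ....
After op 3 (add_cursor(0)): buffer="gzho" (len 4), cursors c4@0 c1@1 c2@2 c3@4, authorship ....
After op 4 (move_right): buffer="gzho" (len 4), cursors c4@1 c1@2 c2@3 c3@4, authorship ....
After op 5 (move_left): buffer="gzho" (len 4), cursors c4@0 c1@1 c2@2 c3@3, authorship ....
After op 6 (insert('h')): buffer="hghzhhho" (len 8), cursors c4@1 c1@3 c2@5 c3@7, authorship 4.1.2.3.

Answer: hghzhhho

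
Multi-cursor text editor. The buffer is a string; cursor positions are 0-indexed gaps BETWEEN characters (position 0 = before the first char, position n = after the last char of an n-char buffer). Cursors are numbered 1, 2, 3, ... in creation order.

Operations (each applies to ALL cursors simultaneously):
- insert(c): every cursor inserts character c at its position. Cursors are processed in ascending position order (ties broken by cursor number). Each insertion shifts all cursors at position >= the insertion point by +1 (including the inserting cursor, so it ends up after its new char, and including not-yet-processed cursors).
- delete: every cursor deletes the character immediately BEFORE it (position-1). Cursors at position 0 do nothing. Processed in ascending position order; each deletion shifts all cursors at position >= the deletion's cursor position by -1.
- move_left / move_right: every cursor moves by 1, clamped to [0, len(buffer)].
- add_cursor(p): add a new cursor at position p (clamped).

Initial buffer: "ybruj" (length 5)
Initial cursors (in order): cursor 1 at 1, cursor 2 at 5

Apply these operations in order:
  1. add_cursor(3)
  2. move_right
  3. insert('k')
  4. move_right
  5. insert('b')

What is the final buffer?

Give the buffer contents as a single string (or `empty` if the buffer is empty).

After op 1 (add_cursor(3)): buffer="ybruj" (len 5), cursors c1@1 c3@3 c2@5, authorship .....
After op 2 (move_right): buffer="ybruj" (len 5), cursors c1@2 c3@4 c2@5, authorship .....
After op 3 (insert('k')): buffer="ybkrukjk" (len 8), cursors c1@3 c3@6 c2@8, authorship ..1..3.2
After op 4 (move_right): buffer="ybkrukjk" (len 8), cursors c1@4 c3@7 c2@8, authorship ..1..3.2
After op 5 (insert('b')): buffer="ybkrbukjbkb" (len 11), cursors c1@5 c3@9 c2@11, authorship ..1.1.3.322

Answer: ybkrbukjbkb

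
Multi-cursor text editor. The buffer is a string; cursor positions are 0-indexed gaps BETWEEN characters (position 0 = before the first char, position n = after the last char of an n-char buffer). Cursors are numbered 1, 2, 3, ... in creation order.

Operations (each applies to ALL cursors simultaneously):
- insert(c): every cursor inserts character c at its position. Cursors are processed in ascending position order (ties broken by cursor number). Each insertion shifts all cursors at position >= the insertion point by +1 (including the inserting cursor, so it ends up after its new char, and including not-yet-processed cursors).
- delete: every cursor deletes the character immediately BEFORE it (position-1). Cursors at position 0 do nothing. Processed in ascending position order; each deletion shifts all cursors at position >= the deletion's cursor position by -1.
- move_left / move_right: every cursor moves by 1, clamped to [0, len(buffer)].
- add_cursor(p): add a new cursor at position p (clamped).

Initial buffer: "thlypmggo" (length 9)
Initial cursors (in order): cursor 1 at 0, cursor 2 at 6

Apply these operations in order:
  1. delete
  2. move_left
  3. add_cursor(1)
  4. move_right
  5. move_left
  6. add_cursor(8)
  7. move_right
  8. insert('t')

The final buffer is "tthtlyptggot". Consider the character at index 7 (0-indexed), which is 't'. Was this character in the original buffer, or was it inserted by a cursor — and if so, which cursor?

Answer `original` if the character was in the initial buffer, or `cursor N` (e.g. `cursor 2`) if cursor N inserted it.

After op 1 (delete): buffer="thlypggo" (len 8), cursors c1@0 c2@5, authorship ........
After op 2 (move_left): buffer="thlypggo" (len 8), cursors c1@0 c2@4, authorship ........
After op 3 (add_cursor(1)): buffer="thlypggo" (len 8), cursors c1@0 c3@1 c2@4, authorship ........
After op 4 (move_right): buffer="thlypggo" (len 8), cursors c1@1 c3@2 c2@5, authorship ........
After op 5 (move_left): buffer="thlypggo" (len 8), cursors c1@0 c3@1 c2@4, authorship ........
After op 6 (add_cursor(8)): buffer="thlypggo" (len 8), cursors c1@0 c3@1 c2@4 c4@8, authorship ........
After op 7 (move_right): buffer="thlypggo" (len 8), cursors c1@1 c3@2 c2@5 c4@8, authorship ........
After op 8 (insert('t')): buffer="tthtlyptggot" (len 12), cursors c1@2 c3@4 c2@8 c4@12, authorship .1.3...2...4
Authorship (.=original, N=cursor N): . 1 . 3 . . . 2 . . . 4
Index 7: author = 2

Answer: cursor 2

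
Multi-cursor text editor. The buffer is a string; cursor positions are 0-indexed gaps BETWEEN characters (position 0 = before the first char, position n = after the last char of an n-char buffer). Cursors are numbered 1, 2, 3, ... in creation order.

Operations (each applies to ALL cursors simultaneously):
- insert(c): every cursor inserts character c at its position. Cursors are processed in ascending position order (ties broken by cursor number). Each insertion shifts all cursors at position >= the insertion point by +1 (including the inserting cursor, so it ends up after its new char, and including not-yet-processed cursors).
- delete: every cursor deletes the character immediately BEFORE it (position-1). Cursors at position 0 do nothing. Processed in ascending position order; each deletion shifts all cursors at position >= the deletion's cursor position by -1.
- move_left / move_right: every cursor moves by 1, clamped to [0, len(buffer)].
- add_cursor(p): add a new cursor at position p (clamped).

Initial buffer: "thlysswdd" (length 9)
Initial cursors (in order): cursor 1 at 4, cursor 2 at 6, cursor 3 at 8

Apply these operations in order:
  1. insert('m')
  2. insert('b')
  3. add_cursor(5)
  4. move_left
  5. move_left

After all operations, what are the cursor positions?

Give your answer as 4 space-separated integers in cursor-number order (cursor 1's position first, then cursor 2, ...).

After op 1 (insert('m')): buffer="thlymssmwdmd" (len 12), cursors c1@5 c2@8 c3@11, authorship ....1..2..3.
After op 2 (insert('b')): buffer="thlymbssmbwdmbd" (len 15), cursors c1@6 c2@10 c3@14, authorship ....11..22..33.
After op 3 (add_cursor(5)): buffer="thlymbssmbwdmbd" (len 15), cursors c4@5 c1@6 c2@10 c3@14, authorship ....11..22..33.
After op 4 (move_left): buffer="thlymbssmbwdmbd" (len 15), cursors c4@4 c1@5 c2@9 c3@13, authorship ....11..22..33.
After op 5 (move_left): buffer="thlymbssmbwdmbd" (len 15), cursors c4@3 c1@4 c2@8 c3@12, authorship ....11..22..33.

Answer: 4 8 12 3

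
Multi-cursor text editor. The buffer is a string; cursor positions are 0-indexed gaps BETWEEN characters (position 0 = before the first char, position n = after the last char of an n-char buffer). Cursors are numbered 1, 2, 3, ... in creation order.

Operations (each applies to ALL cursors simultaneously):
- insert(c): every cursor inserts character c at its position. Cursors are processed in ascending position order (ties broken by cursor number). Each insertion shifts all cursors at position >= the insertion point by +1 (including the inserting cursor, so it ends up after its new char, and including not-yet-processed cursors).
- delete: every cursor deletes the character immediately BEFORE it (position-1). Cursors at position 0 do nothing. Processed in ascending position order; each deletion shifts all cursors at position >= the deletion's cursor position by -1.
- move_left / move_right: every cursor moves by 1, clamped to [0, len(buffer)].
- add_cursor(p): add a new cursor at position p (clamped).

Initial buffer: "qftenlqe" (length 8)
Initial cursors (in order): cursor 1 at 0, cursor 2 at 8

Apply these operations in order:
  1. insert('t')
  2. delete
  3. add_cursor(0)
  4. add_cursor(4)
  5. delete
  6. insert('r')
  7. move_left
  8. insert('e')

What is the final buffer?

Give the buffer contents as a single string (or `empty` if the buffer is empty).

After op 1 (insert('t')): buffer="tqftenlqet" (len 10), cursors c1@1 c2@10, authorship 1........2
After op 2 (delete): buffer="qftenlqe" (len 8), cursors c1@0 c2@8, authorship ........
After op 3 (add_cursor(0)): buffer="qftenlqe" (len 8), cursors c1@0 c3@0 c2@8, authorship ........
After op 4 (add_cursor(4)): buffer="qftenlqe" (len 8), cursors c1@0 c3@0 c4@4 c2@8, authorship ........
After op 5 (delete): buffer="qftnlq" (len 6), cursors c1@0 c3@0 c4@3 c2@6, authorship ......
After op 6 (insert('r')): buffer="rrqftrnlqr" (len 10), cursors c1@2 c3@2 c4@6 c2@10, authorship 13...4...2
After op 7 (move_left): buffer="rrqftrnlqr" (len 10), cursors c1@1 c3@1 c4@5 c2@9, authorship 13...4...2
After op 8 (insert('e')): buffer="reerqfternlqer" (len 14), cursors c1@3 c3@3 c4@8 c2@13, authorship 1133...44...22

Answer: reerqfternlqer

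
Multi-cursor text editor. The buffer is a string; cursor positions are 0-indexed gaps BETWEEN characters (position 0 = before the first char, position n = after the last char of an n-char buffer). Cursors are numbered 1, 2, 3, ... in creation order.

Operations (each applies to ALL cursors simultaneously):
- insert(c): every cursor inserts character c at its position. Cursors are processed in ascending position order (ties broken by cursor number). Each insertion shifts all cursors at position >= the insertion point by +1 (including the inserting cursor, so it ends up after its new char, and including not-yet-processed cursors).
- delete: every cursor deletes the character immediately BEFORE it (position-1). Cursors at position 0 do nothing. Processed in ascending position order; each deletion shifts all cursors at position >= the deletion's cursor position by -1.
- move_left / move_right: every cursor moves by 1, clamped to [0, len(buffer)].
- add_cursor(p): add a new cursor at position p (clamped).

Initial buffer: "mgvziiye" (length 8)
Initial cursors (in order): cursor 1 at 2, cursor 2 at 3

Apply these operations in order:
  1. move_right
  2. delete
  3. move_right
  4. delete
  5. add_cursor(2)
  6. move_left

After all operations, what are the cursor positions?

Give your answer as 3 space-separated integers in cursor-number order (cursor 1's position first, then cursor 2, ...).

Answer: 0 0 1

Derivation:
After op 1 (move_right): buffer="mgvziiye" (len 8), cursors c1@3 c2@4, authorship ........
After op 2 (delete): buffer="mgiiye" (len 6), cursors c1@2 c2@2, authorship ......
After op 3 (move_right): buffer="mgiiye" (len 6), cursors c1@3 c2@3, authorship ......
After op 4 (delete): buffer="miye" (len 4), cursors c1@1 c2@1, authorship ....
After op 5 (add_cursor(2)): buffer="miye" (len 4), cursors c1@1 c2@1 c3@2, authorship ....
After op 6 (move_left): buffer="miye" (len 4), cursors c1@0 c2@0 c3@1, authorship ....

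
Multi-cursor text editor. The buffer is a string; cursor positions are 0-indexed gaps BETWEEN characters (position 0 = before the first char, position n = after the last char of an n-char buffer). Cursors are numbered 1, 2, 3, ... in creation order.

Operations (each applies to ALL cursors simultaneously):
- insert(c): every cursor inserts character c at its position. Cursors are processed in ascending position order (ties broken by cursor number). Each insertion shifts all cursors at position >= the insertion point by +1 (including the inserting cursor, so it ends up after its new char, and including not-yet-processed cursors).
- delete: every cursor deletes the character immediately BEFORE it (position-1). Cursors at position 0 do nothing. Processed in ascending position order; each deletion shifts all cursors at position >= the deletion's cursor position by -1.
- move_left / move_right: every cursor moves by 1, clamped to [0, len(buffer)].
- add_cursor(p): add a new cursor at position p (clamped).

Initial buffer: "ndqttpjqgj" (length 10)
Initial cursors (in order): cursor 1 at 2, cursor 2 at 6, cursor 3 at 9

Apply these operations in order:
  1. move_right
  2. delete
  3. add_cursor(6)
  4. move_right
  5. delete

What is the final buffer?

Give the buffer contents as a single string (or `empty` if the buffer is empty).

Answer: ndt

Derivation:
After op 1 (move_right): buffer="ndqttpjqgj" (len 10), cursors c1@3 c2@7 c3@10, authorship ..........
After op 2 (delete): buffer="ndttpqg" (len 7), cursors c1@2 c2@5 c3@7, authorship .......
After op 3 (add_cursor(6)): buffer="ndttpqg" (len 7), cursors c1@2 c2@5 c4@6 c3@7, authorship .......
After op 4 (move_right): buffer="ndttpqg" (len 7), cursors c1@3 c2@6 c3@7 c4@7, authorship .......
After op 5 (delete): buffer="ndt" (len 3), cursors c1@2 c2@3 c3@3 c4@3, authorship ...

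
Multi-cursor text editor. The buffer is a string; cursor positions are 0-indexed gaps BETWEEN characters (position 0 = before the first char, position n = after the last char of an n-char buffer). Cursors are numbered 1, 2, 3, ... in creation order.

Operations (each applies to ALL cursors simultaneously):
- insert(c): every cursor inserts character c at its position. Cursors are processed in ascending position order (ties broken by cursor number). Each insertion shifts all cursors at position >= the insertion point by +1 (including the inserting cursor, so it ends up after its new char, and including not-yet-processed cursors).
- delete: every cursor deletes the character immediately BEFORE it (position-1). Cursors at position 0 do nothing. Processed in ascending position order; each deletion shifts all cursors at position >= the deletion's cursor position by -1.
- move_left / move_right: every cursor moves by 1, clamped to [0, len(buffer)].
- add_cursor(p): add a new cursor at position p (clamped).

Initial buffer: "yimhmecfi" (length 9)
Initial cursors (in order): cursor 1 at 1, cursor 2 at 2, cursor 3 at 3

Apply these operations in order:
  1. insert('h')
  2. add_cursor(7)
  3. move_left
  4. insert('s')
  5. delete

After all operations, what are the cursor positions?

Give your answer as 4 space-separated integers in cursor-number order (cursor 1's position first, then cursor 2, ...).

Answer: 1 3 5 6

Derivation:
After op 1 (insert('h')): buffer="yhihmhhmecfi" (len 12), cursors c1@2 c2@4 c3@6, authorship .1.2.3......
After op 2 (add_cursor(7)): buffer="yhihmhhmecfi" (len 12), cursors c1@2 c2@4 c3@6 c4@7, authorship .1.2.3......
After op 3 (move_left): buffer="yhihmhhmecfi" (len 12), cursors c1@1 c2@3 c3@5 c4@6, authorship .1.2.3......
After op 4 (insert('s')): buffer="yshishmshshmecfi" (len 16), cursors c1@2 c2@5 c3@8 c4@10, authorship .11.22.334......
After op 5 (delete): buffer="yhihmhhmecfi" (len 12), cursors c1@1 c2@3 c3@5 c4@6, authorship .1.2.3......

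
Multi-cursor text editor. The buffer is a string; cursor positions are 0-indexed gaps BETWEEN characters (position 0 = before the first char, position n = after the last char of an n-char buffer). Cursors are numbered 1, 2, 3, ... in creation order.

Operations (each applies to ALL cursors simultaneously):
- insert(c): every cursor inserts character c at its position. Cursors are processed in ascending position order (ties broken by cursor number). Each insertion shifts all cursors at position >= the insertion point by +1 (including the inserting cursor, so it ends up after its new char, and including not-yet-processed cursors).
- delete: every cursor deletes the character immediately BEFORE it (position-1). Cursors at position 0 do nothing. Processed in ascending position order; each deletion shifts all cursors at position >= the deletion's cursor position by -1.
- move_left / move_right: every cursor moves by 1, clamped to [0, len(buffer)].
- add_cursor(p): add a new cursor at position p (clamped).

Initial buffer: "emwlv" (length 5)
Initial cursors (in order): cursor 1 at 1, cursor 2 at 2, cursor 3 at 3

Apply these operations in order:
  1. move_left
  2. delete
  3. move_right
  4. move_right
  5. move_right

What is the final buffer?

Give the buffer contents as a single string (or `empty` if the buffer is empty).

Answer: wlv

Derivation:
After op 1 (move_left): buffer="emwlv" (len 5), cursors c1@0 c2@1 c3@2, authorship .....
After op 2 (delete): buffer="wlv" (len 3), cursors c1@0 c2@0 c3@0, authorship ...
After op 3 (move_right): buffer="wlv" (len 3), cursors c1@1 c2@1 c3@1, authorship ...
After op 4 (move_right): buffer="wlv" (len 3), cursors c1@2 c2@2 c3@2, authorship ...
After op 5 (move_right): buffer="wlv" (len 3), cursors c1@3 c2@3 c3@3, authorship ...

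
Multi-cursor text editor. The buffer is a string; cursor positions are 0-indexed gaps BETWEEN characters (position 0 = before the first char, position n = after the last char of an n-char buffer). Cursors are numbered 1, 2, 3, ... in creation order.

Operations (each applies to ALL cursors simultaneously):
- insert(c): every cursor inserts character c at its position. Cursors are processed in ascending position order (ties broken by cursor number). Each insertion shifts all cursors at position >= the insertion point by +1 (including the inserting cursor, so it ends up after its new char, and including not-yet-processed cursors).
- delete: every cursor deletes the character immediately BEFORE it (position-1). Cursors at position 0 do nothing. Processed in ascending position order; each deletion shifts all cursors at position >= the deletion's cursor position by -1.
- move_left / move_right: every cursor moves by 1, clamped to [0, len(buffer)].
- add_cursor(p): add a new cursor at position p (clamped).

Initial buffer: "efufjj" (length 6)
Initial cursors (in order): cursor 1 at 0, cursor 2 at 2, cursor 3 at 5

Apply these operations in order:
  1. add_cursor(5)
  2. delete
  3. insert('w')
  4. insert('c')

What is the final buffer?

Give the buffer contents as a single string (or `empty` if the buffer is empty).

After op 1 (add_cursor(5)): buffer="efufjj" (len 6), cursors c1@0 c2@2 c3@5 c4@5, authorship ......
After op 2 (delete): buffer="euj" (len 3), cursors c1@0 c2@1 c3@2 c4@2, authorship ...
After op 3 (insert('w')): buffer="wewuwwj" (len 7), cursors c1@1 c2@3 c3@6 c4@6, authorship 1.2.34.
After op 4 (insert('c')): buffer="wcewcuwwccj" (len 11), cursors c1@2 c2@5 c3@10 c4@10, authorship 11.22.3434.

Answer: wcewcuwwccj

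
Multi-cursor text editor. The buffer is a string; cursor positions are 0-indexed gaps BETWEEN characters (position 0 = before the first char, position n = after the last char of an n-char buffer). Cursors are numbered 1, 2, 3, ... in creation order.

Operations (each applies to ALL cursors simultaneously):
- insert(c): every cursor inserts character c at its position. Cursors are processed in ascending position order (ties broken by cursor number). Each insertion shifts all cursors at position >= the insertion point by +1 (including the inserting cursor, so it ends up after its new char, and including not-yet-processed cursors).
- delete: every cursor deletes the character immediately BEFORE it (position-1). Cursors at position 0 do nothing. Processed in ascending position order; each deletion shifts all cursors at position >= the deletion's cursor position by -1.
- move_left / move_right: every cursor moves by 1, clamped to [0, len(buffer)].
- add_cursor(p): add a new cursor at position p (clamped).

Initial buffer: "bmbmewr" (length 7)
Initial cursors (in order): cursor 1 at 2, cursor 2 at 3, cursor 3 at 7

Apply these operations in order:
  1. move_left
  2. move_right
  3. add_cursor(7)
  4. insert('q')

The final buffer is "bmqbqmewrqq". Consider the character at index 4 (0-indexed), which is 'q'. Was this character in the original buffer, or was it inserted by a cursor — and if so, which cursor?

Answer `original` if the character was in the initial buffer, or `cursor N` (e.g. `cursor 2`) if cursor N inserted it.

Answer: cursor 2

Derivation:
After op 1 (move_left): buffer="bmbmewr" (len 7), cursors c1@1 c2@2 c3@6, authorship .......
After op 2 (move_right): buffer="bmbmewr" (len 7), cursors c1@2 c2@3 c3@7, authorship .......
After op 3 (add_cursor(7)): buffer="bmbmewr" (len 7), cursors c1@2 c2@3 c3@7 c4@7, authorship .......
After op 4 (insert('q')): buffer="bmqbqmewrqq" (len 11), cursors c1@3 c2@5 c3@11 c4@11, authorship ..1.2....34
Authorship (.=original, N=cursor N): . . 1 . 2 . . . . 3 4
Index 4: author = 2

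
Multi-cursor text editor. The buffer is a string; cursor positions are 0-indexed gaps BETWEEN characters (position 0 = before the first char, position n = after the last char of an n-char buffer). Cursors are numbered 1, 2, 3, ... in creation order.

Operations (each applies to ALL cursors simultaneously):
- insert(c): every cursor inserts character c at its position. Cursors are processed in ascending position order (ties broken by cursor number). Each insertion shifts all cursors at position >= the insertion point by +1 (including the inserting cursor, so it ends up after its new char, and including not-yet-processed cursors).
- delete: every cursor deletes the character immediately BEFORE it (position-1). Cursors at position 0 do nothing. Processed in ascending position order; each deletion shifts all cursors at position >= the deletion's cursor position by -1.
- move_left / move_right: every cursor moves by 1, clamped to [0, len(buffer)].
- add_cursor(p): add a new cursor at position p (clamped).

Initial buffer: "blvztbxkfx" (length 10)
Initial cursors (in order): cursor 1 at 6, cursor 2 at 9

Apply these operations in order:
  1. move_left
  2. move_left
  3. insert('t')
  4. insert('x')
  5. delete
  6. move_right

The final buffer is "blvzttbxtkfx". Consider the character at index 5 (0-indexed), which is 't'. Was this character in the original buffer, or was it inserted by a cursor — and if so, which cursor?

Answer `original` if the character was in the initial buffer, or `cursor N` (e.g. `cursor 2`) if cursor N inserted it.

Answer: original

Derivation:
After op 1 (move_left): buffer="blvztbxkfx" (len 10), cursors c1@5 c2@8, authorship ..........
After op 2 (move_left): buffer="blvztbxkfx" (len 10), cursors c1@4 c2@7, authorship ..........
After op 3 (insert('t')): buffer="blvzttbxtkfx" (len 12), cursors c1@5 c2@9, authorship ....1...2...
After op 4 (insert('x')): buffer="blvztxtbxtxkfx" (len 14), cursors c1@6 c2@11, authorship ....11...22...
After op 5 (delete): buffer="blvzttbxtkfx" (len 12), cursors c1@5 c2@9, authorship ....1...2...
After op 6 (move_right): buffer="blvzttbxtkfx" (len 12), cursors c1@6 c2@10, authorship ....1...2...
Authorship (.=original, N=cursor N): . . . . 1 . . . 2 . . .
Index 5: author = original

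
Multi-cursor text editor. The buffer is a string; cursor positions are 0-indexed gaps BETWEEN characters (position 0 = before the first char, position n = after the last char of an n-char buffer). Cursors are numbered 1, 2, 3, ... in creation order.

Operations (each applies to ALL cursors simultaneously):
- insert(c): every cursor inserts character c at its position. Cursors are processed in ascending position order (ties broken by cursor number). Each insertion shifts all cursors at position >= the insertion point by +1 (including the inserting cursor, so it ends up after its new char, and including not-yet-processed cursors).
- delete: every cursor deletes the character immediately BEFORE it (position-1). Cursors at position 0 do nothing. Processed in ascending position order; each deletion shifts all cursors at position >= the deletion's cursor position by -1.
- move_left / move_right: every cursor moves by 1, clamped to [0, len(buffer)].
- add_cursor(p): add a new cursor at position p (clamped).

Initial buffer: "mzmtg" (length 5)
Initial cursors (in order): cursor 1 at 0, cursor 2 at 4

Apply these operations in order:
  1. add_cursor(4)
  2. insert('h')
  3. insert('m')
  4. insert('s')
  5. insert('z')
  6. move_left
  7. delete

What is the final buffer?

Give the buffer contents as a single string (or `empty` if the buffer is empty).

Answer: hmzmzmthhmmszg

Derivation:
After op 1 (add_cursor(4)): buffer="mzmtg" (len 5), cursors c1@0 c2@4 c3@4, authorship .....
After op 2 (insert('h')): buffer="hmzmthhg" (len 8), cursors c1@1 c2@7 c3@7, authorship 1....23.
After op 3 (insert('m')): buffer="hmmzmthhmmg" (len 11), cursors c1@2 c2@10 c3@10, authorship 11....2323.
After op 4 (insert('s')): buffer="hmsmzmthhmmssg" (len 14), cursors c1@3 c2@13 c3@13, authorship 111....232323.
After op 5 (insert('z')): buffer="hmszmzmthhmmsszzg" (len 17), cursors c1@4 c2@16 c3@16, authorship 1111....23232323.
After op 6 (move_left): buffer="hmszmzmthhmmsszzg" (len 17), cursors c1@3 c2@15 c3@15, authorship 1111....23232323.
After op 7 (delete): buffer="hmzmzmthhmmszg" (len 14), cursors c1@2 c2@12 c3@12, authorship 111....232323.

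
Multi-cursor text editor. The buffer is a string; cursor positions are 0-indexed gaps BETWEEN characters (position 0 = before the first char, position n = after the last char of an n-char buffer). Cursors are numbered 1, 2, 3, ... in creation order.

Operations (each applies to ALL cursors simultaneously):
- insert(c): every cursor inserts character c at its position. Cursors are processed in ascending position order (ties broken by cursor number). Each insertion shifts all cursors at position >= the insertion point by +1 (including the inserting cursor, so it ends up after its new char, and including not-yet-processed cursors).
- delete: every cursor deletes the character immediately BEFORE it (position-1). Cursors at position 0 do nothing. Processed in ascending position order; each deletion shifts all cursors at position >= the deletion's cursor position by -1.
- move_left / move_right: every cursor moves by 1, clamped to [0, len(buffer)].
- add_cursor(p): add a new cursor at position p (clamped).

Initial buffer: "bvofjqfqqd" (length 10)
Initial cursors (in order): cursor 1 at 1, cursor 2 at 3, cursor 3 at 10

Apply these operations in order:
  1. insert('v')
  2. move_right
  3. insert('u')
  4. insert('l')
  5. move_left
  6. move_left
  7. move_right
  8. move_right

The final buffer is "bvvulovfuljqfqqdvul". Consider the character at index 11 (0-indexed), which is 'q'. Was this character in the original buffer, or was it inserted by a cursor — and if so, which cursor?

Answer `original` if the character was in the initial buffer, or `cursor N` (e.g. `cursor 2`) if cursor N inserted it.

Answer: original

Derivation:
After op 1 (insert('v')): buffer="bvvovfjqfqqdv" (len 13), cursors c1@2 c2@5 c3@13, authorship .1..2.......3
After op 2 (move_right): buffer="bvvovfjqfqqdv" (len 13), cursors c1@3 c2@6 c3@13, authorship .1..2.......3
After op 3 (insert('u')): buffer="bvvuovfujqfqqdvu" (len 16), cursors c1@4 c2@8 c3@16, authorship .1.1.2.2......33
After op 4 (insert('l')): buffer="bvvulovfuljqfqqdvul" (len 19), cursors c1@5 c2@10 c3@19, authorship .1.11.2.22......333
After op 5 (move_left): buffer="bvvulovfuljqfqqdvul" (len 19), cursors c1@4 c2@9 c3@18, authorship .1.11.2.22......333
After op 6 (move_left): buffer="bvvulovfuljqfqqdvul" (len 19), cursors c1@3 c2@8 c3@17, authorship .1.11.2.22......333
After op 7 (move_right): buffer="bvvulovfuljqfqqdvul" (len 19), cursors c1@4 c2@9 c3@18, authorship .1.11.2.22......333
After op 8 (move_right): buffer="bvvulovfuljqfqqdvul" (len 19), cursors c1@5 c2@10 c3@19, authorship .1.11.2.22......333
Authorship (.=original, N=cursor N): . 1 . 1 1 . 2 . 2 2 . . . . . . 3 3 3
Index 11: author = original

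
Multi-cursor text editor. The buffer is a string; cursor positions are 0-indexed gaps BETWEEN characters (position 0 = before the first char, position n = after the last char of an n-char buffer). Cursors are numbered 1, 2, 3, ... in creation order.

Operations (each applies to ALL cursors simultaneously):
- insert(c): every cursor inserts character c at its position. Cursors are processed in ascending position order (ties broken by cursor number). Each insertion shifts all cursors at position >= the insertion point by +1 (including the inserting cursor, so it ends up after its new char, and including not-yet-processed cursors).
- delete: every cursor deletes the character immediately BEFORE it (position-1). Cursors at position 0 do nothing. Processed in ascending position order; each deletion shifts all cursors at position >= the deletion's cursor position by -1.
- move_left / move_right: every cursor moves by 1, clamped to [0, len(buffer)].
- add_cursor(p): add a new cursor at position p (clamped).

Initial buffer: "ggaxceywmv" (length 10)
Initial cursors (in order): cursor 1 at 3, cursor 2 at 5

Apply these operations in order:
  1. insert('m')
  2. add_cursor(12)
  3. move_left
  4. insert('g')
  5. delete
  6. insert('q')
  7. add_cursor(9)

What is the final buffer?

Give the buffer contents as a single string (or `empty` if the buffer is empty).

After op 1 (insert('m')): buffer="ggamxcmeywmv" (len 12), cursors c1@4 c2@7, authorship ...1..2.....
After op 2 (add_cursor(12)): buffer="ggamxcmeywmv" (len 12), cursors c1@4 c2@7 c3@12, authorship ...1..2.....
After op 3 (move_left): buffer="ggamxcmeywmv" (len 12), cursors c1@3 c2@6 c3@11, authorship ...1..2.....
After op 4 (insert('g')): buffer="ggagmxcgmeywmgv" (len 15), cursors c1@4 c2@8 c3@14, authorship ...11..22....3.
After op 5 (delete): buffer="ggamxcmeywmv" (len 12), cursors c1@3 c2@6 c3@11, authorship ...1..2.....
After op 6 (insert('q')): buffer="ggaqmxcqmeywmqv" (len 15), cursors c1@4 c2@8 c3@14, authorship ...11..22....3.
After op 7 (add_cursor(9)): buffer="ggaqmxcqmeywmqv" (len 15), cursors c1@4 c2@8 c4@9 c3@14, authorship ...11..22....3.

Answer: ggaqmxcqmeywmqv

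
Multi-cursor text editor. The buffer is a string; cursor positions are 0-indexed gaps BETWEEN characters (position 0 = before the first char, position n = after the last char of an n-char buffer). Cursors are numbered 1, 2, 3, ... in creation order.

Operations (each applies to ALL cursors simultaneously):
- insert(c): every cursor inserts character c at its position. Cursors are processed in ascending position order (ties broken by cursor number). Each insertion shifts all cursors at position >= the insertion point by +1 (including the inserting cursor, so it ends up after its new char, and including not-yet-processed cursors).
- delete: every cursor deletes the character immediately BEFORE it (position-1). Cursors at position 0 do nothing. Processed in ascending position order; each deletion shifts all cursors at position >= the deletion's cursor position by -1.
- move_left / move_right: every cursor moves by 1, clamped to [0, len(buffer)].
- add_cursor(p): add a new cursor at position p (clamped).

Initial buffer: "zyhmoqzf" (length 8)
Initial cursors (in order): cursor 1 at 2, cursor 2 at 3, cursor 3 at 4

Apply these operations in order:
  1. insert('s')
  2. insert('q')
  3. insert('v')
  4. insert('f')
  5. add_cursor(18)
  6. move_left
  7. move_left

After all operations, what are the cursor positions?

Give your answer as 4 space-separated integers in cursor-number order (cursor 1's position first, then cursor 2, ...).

Answer: 4 9 14 16

Derivation:
After op 1 (insert('s')): buffer="zyshsmsoqzf" (len 11), cursors c1@3 c2@5 c3@7, authorship ..1.2.3....
After op 2 (insert('q')): buffer="zysqhsqmsqoqzf" (len 14), cursors c1@4 c2@7 c3@10, authorship ..11.22.33....
After op 3 (insert('v')): buffer="zysqvhsqvmsqvoqzf" (len 17), cursors c1@5 c2@9 c3@13, authorship ..111.222.333....
After op 4 (insert('f')): buffer="zysqvfhsqvfmsqvfoqzf" (len 20), cursors c1@6 c2@11 c3@16, authorship ..1111.2222.3333....
After op 5 (add_cursor(18)): buffer="zysqvfhsqvfmsqvfoqzf" (len 20), cursors c1@6 c2@11 c3@16 c4@18, authorship ..1111.2222.3333....
After op 6 (move_left): buffer="zysqvfhsqvfmsqvfoqzf" (len 20), cursors c1@5 c2@10 c3@15 c4@17, authorship ..1111.2222.3333....
After op 7 (move_left): buffer="zysqvfhsqvfmsqvfoqzf" (len 20), cursors c1@4 c2@9 c3@14 c4@16, authorship ..1111.2222.3333....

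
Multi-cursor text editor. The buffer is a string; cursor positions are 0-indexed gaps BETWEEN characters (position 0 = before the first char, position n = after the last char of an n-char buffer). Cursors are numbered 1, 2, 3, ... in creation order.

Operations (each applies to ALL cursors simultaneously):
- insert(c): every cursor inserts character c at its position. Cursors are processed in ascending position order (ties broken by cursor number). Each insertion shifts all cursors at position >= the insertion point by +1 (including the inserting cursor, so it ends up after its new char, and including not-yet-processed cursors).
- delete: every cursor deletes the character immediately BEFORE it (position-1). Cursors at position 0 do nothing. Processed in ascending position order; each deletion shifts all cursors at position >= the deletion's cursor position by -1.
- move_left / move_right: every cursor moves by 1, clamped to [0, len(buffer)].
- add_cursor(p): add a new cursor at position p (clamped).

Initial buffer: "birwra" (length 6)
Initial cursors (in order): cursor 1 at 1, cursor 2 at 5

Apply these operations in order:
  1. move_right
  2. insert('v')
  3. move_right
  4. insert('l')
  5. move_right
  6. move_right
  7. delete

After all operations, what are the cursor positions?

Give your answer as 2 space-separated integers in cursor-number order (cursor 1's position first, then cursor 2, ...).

Answer: 6 8

Derivation:
After op 1 (move_right): buffer="birwra" (len 6), cursors c1@2 c2@6, authorship ......
After op 2 (insert('v')): buffer="bivrwrav" (len 8), cursors c1@3 c2@8, authorship ..1....2
After op 3 (move_right): buffer="bivrwrav" (len 8), cursors c1@4 c2@8, authorship ..1....2
After op 4 (insert('l')): buffer="bivrlwravl" (len 10), cursors c1@5 c2@10, authorship ..1.1...22
After op 5 (move_right): buffer="bivrlwravl" (len 10), cursors c1@6 c2@10, authorship ..1.1...22
After op 6 (move_right): buffer="bivrlwravl" (len 10), cursors c1@7 c2@10, authorship ..1.1...22
After op 7 (delete): buffer="bivrlwav" (len 8), cursors c1@6 c2@8, authorship ..1.1..2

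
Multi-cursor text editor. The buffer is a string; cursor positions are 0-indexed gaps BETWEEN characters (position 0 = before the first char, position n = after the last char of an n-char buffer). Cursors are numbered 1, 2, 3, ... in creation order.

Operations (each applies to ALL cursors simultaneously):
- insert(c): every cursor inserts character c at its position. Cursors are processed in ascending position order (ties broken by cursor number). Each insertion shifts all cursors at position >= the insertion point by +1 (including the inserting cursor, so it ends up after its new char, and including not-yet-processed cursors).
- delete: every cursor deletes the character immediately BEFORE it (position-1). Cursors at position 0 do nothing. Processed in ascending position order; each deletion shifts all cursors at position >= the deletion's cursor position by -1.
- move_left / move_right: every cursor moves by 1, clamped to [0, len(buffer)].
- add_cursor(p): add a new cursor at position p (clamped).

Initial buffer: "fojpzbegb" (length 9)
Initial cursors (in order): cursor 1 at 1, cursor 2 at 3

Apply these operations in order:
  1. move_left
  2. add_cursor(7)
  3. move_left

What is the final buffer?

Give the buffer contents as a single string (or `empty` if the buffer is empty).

After op 1 (move_left): buffer="fojpzbegb" (len 9), cursors c1@0 c2@2, authorship .........
After op 2 (add_cursor(7)): buffer="fojpzbegb" (len 9), cursors c1@0 c2@2 c3@7, authorship .........
After op 3 (move_left): buffer="fojpzbegb" (len 9), cursors c1@0 c2@1 c3@6, authorship .........

Answer: fojpzbegb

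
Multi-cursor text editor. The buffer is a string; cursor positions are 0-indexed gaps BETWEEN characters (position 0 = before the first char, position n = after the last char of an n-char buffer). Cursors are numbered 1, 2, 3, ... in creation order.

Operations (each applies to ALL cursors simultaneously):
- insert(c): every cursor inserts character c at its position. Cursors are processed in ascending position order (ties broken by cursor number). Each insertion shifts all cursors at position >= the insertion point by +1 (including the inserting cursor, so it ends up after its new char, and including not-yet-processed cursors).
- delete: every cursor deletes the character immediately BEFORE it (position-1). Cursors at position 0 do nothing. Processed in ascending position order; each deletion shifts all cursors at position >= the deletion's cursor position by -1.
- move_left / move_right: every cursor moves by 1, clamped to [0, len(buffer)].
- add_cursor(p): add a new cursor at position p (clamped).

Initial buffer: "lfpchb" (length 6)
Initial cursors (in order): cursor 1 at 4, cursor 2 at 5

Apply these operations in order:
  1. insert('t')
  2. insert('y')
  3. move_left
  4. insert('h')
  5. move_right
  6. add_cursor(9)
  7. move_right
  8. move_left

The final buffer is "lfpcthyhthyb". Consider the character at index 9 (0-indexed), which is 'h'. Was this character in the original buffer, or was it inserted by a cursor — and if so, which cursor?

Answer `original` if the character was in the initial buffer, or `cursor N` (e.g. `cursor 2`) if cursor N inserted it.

Answer: cursor 2

Derivation:
After op 1 (insert('t')): buffer="lfpcthtb" (len 8), cursors c1@5 c2@7, authorship ....1.2.
After op 2 (insert('y')): buffer="lfpctyhtyb" (len 10), cursors c1@6 c2@9, authorship ....11.22.
After op 3 (move_left): buffer="lfpctyhtyb" (len 10), cursors c1@5 c2@8, authorship ....11.22.
After op 4 (insert('h')): buffer="lfpcthyhthyb" (len 12), cursors c1@6 c2@10, authorship ....111.222.
After op 5 (move_right): buffer="lfpcthyhthyb" (len 12), cursors c1@7 c2@11, authorship ....111.222.
After op 6 (add_cursor(9)): buffer="lfpcthyhthyb" (len 12), cursors c1@7 c3@9 c2@11, authorship ....111.222.
After op 7 (move_right): buffer="lfpcthyhthyb" (len 12), cursors c1@8 c3@10 c2@12, authorship ....111.222.
After op 8 (move_left): buffer="lfpcthyhthyb" (len 12), cursors c1@7 c3@9 c2@11, authorship ....111.222.
Authorship (.=original, N=cursor N): . . . . 1 1 1 . 2 2 2 .
Index 9: author = 2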